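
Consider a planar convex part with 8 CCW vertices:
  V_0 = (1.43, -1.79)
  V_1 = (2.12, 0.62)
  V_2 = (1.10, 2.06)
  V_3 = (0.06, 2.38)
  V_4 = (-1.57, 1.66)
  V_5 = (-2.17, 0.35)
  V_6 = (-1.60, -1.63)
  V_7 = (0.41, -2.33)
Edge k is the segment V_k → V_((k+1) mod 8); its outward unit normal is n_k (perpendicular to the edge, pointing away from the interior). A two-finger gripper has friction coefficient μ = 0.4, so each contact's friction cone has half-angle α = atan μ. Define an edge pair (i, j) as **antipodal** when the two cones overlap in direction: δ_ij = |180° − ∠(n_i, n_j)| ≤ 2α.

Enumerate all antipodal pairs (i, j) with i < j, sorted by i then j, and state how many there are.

count = 8; pairs: (0,4), (0,5), (1,5), (1,6), (2,6), (3,6), (3,7), (4,7)

α = atan 0.4 = 21.80°;  2α = 43.60°
n_0 = (+0.9614, -0.2752)
n_1 = (+0.8160, +0.5780)
n_2 = (+0.2941, +0.9558)
n_3 = (-0.4041, +0.9147)
n_4 = (-0.9092, +0.4164)
n_5 = (-0.9610, -0.2766)
n_6 = (-0.3289, -0.9444)
n_7 = (+0.4679, -0.8838)
  (0,1): δ = 128.71°  ·
  (0,2): δ = 91.13°  ·
  (0,3): δ = 50.19°  ·
  (0,4): δ = 8.63°  ✓
  (0,5): δ = 32.04°  ✓
  (0,6): δ = 86.78°  ·
  (0,7): δ = 133.87°  ·
  (1,2): δ = 142.41°  ·
  (1,3): δ = 101.48°  ·
  (1,4): δ = 59.92°  ·
  (1,5): δ = 19.25°  ✓
  (1,6): δ = 35.49°  ✓
  (1,7): δ = 82.59°  ·
  (2,3): δ = 139.07°  ·
  (2,4): δ = 97.51°  ·
  (2,5): δ = 56.84°  ·
  (2,6): δ = 2.10°  ✓
  (2,7): δ = 45.00°  ·
  (3,4): δ = 138.44°  ·
  (3,5): δ = 97.77°  ·
  (3,6): δ = 43.03°  ✓
  (3,7): δ = 4.07°  ✓
  (4,5): δ = 139.33°  ·
  (4,6): δ = 84.59°  ·
  (4,7): δ = 37.49°  ✓
  (5,6): δ = 125.26°  ·
  (5,7): δ = 78.16°  ·
  (6,7): δ = 132.90°  ·
antipodal pairs: 8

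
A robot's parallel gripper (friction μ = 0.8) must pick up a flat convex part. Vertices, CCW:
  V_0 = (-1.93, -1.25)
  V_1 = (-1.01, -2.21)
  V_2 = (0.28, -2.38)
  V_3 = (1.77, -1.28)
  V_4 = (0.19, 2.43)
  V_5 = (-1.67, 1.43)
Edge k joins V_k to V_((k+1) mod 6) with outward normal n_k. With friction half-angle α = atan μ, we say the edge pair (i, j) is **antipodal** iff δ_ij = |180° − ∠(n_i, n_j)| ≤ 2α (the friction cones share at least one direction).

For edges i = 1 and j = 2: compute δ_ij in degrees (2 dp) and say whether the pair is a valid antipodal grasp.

α = atan 0.8 = 38.66°;  2α = 77.32°
edge 1: e_1 = (+1.29, -0.17);  n_1 = (-0.1307, -0.9914)
edge 2: e_2 = (+1.49, +1.10);  n_2 = (+0.5939, -0.8045)
∠(n_1, n_2) = 43.94°
δ = |180° − 43.94°| = 136.06°
136.06° > 2α = 77.32°  →  invalid

δ = 136.06°, invalid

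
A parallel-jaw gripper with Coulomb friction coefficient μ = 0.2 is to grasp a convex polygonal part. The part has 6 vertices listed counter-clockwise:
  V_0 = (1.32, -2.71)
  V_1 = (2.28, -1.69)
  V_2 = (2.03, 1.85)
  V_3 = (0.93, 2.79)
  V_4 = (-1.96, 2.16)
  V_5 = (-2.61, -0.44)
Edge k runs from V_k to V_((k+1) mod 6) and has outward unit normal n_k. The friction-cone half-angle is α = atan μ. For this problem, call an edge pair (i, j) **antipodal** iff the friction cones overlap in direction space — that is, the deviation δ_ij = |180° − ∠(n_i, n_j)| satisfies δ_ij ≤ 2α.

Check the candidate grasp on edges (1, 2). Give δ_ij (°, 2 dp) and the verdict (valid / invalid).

α = atan 0.2 = 11.31°;  2α = 22.62°
edge 1: e_1 = (-0.25, +3.54);  n_1 = (+0.9975, +0.0704)
edge 2: e_2 = (-1.10, +0.94);  n_2 = (+0.6497, +0.7602)
∠(n_1, n_2) = 45.45°
δ = |180° − 45.45°| = 134.55°
134.55° > 2α = 22.62°  →  invalid

δ = 134.55°, invalid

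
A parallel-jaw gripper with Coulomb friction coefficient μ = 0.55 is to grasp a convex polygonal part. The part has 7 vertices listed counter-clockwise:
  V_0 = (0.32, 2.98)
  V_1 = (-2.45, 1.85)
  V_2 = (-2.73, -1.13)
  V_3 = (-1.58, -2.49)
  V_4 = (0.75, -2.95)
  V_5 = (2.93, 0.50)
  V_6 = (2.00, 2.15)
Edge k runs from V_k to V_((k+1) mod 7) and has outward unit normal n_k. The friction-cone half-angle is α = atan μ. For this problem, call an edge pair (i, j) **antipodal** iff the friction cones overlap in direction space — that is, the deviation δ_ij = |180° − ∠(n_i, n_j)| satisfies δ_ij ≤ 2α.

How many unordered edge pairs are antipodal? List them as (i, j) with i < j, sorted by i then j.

count = 8; pairs: (0,3), (0,4), (1,4), (1,5), (2,5), (2,6), (3,5), (3,6)

α = atan 0.55 = 28.81°;  2α = 57.62°
n_0 = (-0.3777, +0.9259)
n_1 = (-0.9956, +0.0935)
n_2 = (-0.7636, -0.6457)
n_3 = (-0.1937, -0.9811)
n_4 = (+0.8454, -0.5342)
n_5 = (+0.8712, +0.4910)
n_6 = (+0.4429, +0.8966)
  (0,1): δ = 117.56°  ·
  (0,2): δ = 71.98°  ·
  (0,3): δ = 33.36°  ✓
  (0,4): δ = 35.52°  ✓
  (0,5): δ = 97.21°  ·
  (0,6): δ = 131.52°  ·
  (1,2): δ = 134.41°  ·
  (1,3): δ = 95.80°  ·
  (1,4): δ = 26.92°  ✓
  (1,5): δ = 34.77°  ✓
  (1,6): δ = 69.08°  ·
  (2,3): δ = 141.39°  ·
  (2,4): δ = 72.51°  ·
  (2,5): δ = 10.81°  ✓
  (2,6): δ = 23.49°  ✓
  (3,4): δ = 111.12°  ·
  (3,5): δ = 49.42°  ✓
  (3,6): δ = 15.12°  ✓
  (4,5): δ = 118.30°  ·
  (4,6): δ = 84.00°  ·
  (5,6): δ = 145.70°  ·
antipodal pairs: 8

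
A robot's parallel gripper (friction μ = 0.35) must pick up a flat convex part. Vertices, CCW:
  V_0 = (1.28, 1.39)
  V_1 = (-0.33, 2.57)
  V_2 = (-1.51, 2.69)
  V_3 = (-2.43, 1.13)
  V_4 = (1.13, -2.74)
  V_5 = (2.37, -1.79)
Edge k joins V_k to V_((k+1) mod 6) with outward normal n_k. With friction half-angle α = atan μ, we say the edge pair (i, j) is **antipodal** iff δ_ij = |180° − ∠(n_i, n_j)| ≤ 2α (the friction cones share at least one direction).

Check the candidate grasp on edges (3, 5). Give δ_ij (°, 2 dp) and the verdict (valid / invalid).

α = atan 0.35 = 19.29°;  2α = 38.58°
edge 3: e_3 = (+3.56, -3.87);  n_3 = (-0.7360, -0.6770)
edge 5: e_5 = (-1.09, +3.18);  n_5 = (+0.9460, +0.3242)
∠(n_3, n_5) = 156.31°
δ = |180° − 156.31°| = 23.69°
23.69° ≤ 2α = 38.58°  →  valid

δ = 23.69°, valid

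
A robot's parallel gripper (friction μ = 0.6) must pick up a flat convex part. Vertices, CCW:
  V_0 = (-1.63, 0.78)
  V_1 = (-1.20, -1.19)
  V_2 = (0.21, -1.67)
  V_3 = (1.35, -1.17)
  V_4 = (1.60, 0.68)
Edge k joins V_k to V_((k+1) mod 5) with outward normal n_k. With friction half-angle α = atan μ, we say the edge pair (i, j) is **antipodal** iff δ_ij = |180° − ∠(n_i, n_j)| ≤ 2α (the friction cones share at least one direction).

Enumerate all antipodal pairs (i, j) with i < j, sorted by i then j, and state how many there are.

α = atan 0.6 = 30.96°;  2α = 61.93°
n_0 = (-0.9770, -0.2133)
n_1 = (-0.3223, -0.9466)
n_2 = (+0.4017, -0.9158)
n_3 = (+0.9910, -0.1339)
n_4 = (+0.0309, +0.9995)
  (0,1): δ = 121.11°  ·
  (0,2): δ = 78.63°  ·
  (0,3): δ = 20.01°  ✓
  (0,4): δ = 75.91°  ·
  (1,2): δ = 137.52°  ·
  (1,3): δ = 78.90°  ·
  (1,4): δ = 17.03°  ✓
  (2,3): δ = 121.38°  ·
  (2,4): δ = 25.46°  ✓
  (3,4): δ = 84.08°  ·
antipodal pairs: 3

count = 3; pairs: (0,3), (1,4), (2,4)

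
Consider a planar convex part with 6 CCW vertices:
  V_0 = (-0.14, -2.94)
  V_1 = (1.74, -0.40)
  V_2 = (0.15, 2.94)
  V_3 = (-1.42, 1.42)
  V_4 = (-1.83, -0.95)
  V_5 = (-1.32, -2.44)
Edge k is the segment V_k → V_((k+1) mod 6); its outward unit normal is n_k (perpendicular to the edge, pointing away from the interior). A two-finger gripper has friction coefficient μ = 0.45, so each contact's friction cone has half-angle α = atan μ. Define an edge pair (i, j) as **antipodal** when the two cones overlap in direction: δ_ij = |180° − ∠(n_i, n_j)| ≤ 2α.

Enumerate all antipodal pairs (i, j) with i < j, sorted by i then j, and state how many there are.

α = atan 0.45 = 24.23°;  2α = 48.46°
n_0 = (+0.8038, -0.5949)
n_1 = (+0.9029, +0.4298)
n_2 = (-0.6956, +0.7185)
n_3 = (-0.9854, +0.1705)
n_4 = (-0.9461, -0.3238)
n_5 = (-0.3901, -0.9208)
  (0,1): δ = 118.04°  ·
  (0,2): δ = 9.42°  ✓
  (0,3): δ = 26.69°  ✓
  (0,4): δ = 55.40°  ·
  (0,5): δ = 103.54°  ·
  (1,2): δ = 71.38°  ·
  (1,3): δ = 35.27°  ✓
  (1,4): δ = 6.56°  ✓
  (1,5): δ = 41.58°  ✓
  (2,3): δ = 143.89°  ·
  (2,4): δ = 115.18°  ·
  (2,5): δ = 67.04°  ·
  (3,4): δ = 151.29°  ·
  (3,5): δ = 103.15°  ·
  (4,5): δ = 131.86°  ·
antipodal pairs: 5

count = 5; pairs: (0,2), (0,3), (1,3), (1,4), (1,5)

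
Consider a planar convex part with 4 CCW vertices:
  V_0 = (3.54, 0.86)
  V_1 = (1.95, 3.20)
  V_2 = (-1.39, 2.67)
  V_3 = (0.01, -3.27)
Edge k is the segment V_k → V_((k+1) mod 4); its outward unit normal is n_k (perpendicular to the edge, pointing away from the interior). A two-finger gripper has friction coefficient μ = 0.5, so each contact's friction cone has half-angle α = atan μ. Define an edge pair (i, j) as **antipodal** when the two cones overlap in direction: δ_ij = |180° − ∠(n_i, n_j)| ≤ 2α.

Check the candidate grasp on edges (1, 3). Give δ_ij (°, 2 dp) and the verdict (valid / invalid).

α = atan 0.5 = 26.57°;  2α = 53.13°
edge 1: e_1 = (-3.34, -0.53);  n_1 = (-0.1567, +0.9876)
edge 3: e_3 = (+3.53, +4.13);  n_3 = (+0.7602, -0.6497)
∠(n_1, n_3) = 139.54°
δ = |180° − 139.54°| = 40.46°
40.46° ≤ 2α = 53.13°  →  valid

δ = 40.46°, valid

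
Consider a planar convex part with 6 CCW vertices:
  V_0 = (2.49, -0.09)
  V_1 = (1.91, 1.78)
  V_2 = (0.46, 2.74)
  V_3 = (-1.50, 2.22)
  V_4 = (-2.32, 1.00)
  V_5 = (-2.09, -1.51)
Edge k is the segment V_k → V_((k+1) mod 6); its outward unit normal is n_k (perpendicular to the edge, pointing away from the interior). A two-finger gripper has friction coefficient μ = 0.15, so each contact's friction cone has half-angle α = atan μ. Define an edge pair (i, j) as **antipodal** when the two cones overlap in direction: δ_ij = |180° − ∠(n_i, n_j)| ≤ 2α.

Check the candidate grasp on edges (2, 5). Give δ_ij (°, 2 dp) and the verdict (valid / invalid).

α = atan 0.15 = 8.53°;  2α = 17.06°
edge 2: e_2 = (-1.96, -0.52);  n_2 = (-0.2564, +0.9666)
edge 5: e_5 = (+4.58, +1.42);  n_5 = (+0.2961, -0.9551)
∠(n_2, n_5) = 177.63°
δ = |180° − 177.63°| = 2.37°
2.37° ≤ 2α = 17.06°  →  valid

δ = 2.37°, valid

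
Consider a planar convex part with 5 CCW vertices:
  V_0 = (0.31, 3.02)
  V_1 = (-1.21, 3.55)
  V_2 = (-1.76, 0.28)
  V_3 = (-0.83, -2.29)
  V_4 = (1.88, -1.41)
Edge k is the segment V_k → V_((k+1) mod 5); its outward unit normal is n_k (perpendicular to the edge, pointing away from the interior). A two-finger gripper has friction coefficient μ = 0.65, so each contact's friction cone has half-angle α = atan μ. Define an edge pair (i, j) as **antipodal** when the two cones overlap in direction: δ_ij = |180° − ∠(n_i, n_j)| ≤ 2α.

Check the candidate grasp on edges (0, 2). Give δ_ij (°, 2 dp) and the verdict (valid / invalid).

δ = 50.88°, valid

α = atan 0.65 = 33.02°;  2α = 66.05°
edge 0: e_0 = (-1.52, +0.53);  n_0 = (+0.3292, +0.9442)
edge 2: e_2 = (+0.93, -2.57);  n_2 = (-0.9403, -0.3403)
∠(n_0, n_2) = 129.12°
δ = |180° − 129.12°| = 50.88°
50.88° ≤ 2α = 66.05°  →  valid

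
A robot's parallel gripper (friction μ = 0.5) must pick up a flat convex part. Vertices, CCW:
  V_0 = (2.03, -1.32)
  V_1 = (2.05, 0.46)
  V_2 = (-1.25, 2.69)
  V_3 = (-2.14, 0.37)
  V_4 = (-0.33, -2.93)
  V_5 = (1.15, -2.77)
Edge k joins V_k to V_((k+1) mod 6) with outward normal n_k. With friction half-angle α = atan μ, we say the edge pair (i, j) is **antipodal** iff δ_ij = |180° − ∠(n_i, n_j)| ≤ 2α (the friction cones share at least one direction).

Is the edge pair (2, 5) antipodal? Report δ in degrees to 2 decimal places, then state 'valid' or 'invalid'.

α = atan 0.5 = 26.57°;  2α = 53.13°
edge 2: e_2 = (-0.89, -2.32);  n_2 = (-0.9337, +0.3582)
edge 5: e_5 = (+0.88, +1.45);  n_5 = (+0.8549, -0.5188)
∠(n_2, n_5) = 169.73°
δ = |180° − 169.73°| = 10.27°
10.27° ≤ 2α = 53.13°  →  valid

δ = 10.27°, valid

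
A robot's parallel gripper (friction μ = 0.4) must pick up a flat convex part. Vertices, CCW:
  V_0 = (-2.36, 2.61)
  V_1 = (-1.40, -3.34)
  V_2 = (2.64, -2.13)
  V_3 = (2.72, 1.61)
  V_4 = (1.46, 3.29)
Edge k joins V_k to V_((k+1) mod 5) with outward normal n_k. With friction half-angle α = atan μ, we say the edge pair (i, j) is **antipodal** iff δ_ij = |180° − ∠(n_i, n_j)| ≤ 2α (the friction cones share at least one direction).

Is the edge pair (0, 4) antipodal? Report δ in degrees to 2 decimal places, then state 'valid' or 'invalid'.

α = atan 0.4 = 21.80°;  2α = 43.60°
edge 0: e_0 = (+0.96, -5.95);  n_0 = (-0.9872, -0.1593)
edge 4: e_4 = (-3.82, -0.68);  n_4 = (-0.1753, +0.9845)
∠(n_0, n_4) = 89.07°
δ = |180° − 89.07°| = 90.93°
90.93° > 2α = 43.60°  →  invalid

δ = 90.93°, invalid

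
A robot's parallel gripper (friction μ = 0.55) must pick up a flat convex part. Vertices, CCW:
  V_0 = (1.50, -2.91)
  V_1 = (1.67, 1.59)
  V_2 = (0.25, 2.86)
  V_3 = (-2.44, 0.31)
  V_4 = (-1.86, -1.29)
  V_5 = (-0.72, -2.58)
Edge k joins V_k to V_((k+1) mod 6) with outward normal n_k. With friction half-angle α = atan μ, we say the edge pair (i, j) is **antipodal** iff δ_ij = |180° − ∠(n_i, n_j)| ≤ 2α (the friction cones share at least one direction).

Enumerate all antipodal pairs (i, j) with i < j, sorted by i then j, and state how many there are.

α = atan 0.55 = 28.81°;  2α = 57.62°
n_0 = (+0.9993, -0.0378)
n_1 = (+0.6666, +0.7454)
n_2 = (-0.6880, +0.7257)
n_3 = (-0.9401, -0.3408)
n_4 = (-0.7493, -0.6622)
n_5 = (-0.1470, -0.9891)
  (0,1): δ = 129.64°  ·
  (0,2): δ = 44.37°  ✓
  (0,3): δ = 22.09°  ✓
  (0,4): δ = 43.63°  ✓
  (0,5): δ = 83.71°  ·
  (1,2): δ = 94.72°  ·
  (1,3): δ = 28.27°  ✓
  (1,4): δ = 6.72°  ✓
  (1,5): δ = 33.35°  ✓
  (2,3): δ = 113.54°  ·
  (2,4): δ = 92.00°  ·
  (2,5): δ = 51.92°  ✓
  (3,4): δ = 158.46°  ·
  (3,5): δ = 118.38°  ·
  (4,5): δ = 139.92°  ·
antipodal pairs: 7

count = 7; pairs: (0,2), (0,3), (0,4), (1,3), (1,4), (1,5), (2,5)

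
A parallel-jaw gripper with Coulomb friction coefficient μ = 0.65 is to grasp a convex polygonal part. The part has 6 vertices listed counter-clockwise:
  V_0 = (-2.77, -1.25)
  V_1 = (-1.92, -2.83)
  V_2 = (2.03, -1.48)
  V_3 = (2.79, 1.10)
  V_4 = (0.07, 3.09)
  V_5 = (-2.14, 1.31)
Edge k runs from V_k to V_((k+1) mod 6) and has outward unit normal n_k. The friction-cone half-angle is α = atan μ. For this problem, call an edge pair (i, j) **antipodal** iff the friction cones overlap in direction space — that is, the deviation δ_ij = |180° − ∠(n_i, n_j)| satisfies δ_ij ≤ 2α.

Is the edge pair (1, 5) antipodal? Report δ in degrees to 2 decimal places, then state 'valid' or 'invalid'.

δ = 57.31°, valid

α = atan 0.65 = 33.02°;  2α = 66.05°
edge 1: e_1 = (+3.95, +1.35);  n_1 = (+0.3234, -0.9463)
edge 5: e_5 = (-0.63, -2.56);  n_5 = (-0.9710, +0.2390)
∠(n_1, n_5) = 122.69°
δ = |180° − 122.69°| = 57.31°
57.31° ≤ 2α = 66.05°  →  valid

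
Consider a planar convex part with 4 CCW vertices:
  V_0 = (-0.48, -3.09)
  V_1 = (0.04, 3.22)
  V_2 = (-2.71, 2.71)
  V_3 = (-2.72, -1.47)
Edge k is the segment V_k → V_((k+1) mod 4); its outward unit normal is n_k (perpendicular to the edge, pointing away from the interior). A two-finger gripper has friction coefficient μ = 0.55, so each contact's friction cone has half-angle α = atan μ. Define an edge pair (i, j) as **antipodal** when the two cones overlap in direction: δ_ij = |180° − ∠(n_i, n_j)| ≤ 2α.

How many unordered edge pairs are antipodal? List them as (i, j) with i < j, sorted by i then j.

α = atan 0.55 = 28.81°;  2α = 57.62°
n_0 = (+0.9966, -0.0821)
n_1 = (-0.1823, +0.9832)
n_2 = (-1.0000, +0.0024)
n_3 = (-0.5860, -0.8103)
  (0,1): δ = 74.78°  ·
  (0,2): δ = 4.57°  ✓
  (0,3): δ = 58.84°  ·
  (1,2): δ = 100.64°  ·
  (1,3): δ = 46.38°  ✓
  (2,3): δ = 125.74°  ·
antipodal pairs: 2

count = 2; pairs: (0,2), (1,3)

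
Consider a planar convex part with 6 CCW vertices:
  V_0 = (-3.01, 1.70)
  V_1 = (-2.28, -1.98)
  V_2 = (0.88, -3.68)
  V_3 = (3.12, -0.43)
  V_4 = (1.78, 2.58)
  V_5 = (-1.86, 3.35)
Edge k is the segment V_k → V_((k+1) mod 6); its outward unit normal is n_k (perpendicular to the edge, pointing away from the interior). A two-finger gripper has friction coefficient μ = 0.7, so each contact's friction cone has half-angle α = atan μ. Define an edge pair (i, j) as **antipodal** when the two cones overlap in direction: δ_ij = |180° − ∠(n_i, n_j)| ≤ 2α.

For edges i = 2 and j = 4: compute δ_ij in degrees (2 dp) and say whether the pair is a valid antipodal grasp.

α = atan 0.7 = 34.99°;  2α = 69.98°
edge 2: e_2 = (+2.24, +3.25);  n_2 = (+0.8234, -0.5675)
edge 4: e_4 = (-3.64, +0.77);  n_4 = (+0.2070, +0.9783)
∠(n_2, n_4) = 112.63°
δ = |180° − 112.63°| = 67.37°
67.37° ≤ 2α = 69.98°  →  valid

δ = 67.37°, valid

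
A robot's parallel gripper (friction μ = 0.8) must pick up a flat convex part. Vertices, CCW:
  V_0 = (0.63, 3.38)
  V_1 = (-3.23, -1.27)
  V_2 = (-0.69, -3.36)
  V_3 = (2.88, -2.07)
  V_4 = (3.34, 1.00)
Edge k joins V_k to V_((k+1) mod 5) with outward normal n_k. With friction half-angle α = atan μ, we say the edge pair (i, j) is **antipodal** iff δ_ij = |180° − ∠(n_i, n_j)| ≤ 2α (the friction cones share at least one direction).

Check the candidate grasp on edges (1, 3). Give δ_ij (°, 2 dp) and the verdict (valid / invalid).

α = atan 0.8 = 38.66°;  2α = 77.32°
edge 1: e_1 = (+2.54, -2.09);  n_1 = (-0.6354, -0.7722)
edge 3: e_3 = (+0.46, +3.07);  n_3 = (+0.9890, -0.1482)
∠(n_1, n_3) = 120.93°
δ = |180° − 120.93°| = 59.07°
59.07° ≤ 2α = 77.32°  →  valid

δ = 59.07°, valid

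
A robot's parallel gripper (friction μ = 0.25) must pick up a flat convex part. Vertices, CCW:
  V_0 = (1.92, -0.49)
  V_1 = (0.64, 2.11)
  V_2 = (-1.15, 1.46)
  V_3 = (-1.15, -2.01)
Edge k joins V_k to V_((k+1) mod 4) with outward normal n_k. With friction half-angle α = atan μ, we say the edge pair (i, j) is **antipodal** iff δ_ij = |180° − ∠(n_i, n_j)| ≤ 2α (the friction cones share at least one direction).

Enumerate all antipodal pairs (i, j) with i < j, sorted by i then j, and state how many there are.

α = atan 0.25 = 14.04°;  2α = 28.07°
n_0 = (+0.8972, +0.4417)
n_1 = (-0.3413, +0.9399)
n_2 = (-1.0000, -0.0000)
n_3 = (+0.4437, -0.8962)
  (0,1): δ = 96.25°  ·
  (0,2): δ = 26.21°  ✓
  (0,3): δ = 90.13°  ·
  (1,2): δ = 109.96°  ·
  (1,3): δ = 6.38°  ✓
  (2,3): δ = 63.66°  ·
antipodal pairs: 2

count = 2; pairs: (0,2), (1,3)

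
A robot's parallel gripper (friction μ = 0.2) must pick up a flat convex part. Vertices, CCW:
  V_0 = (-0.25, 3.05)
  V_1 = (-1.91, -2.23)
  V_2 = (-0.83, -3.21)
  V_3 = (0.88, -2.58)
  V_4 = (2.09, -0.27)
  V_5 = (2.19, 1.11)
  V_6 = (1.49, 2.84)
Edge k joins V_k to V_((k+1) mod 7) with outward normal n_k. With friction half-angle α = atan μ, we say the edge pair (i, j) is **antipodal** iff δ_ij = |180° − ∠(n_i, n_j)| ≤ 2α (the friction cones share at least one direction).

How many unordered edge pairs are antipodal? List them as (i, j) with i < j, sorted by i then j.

count = 2; pairs: (0,3), (0,4)

α = atan 0.2 = 11.31°;  2α = 22.62°
n_0 = (-0.9540, +0.2999)
n_1 = (-0.6720, -0.7406)
n_2 = (+0.3457, -0.9383)
n_3 = (+0.8858, -0.4640)
n_4 = (+0.9974, -0.0723)
n_5 = (+0.9270, +0.3751)
n_6 = (+0.1198, +0.9928)
  (0,1): δ = 114.77°  ·
  (0,2): δ = 52.32°  ·
  (0,3): δ = 10.19°  ✓
  (0,4): δ = 13.31°  ✓
  (0,5): δ = 39.48°  ·
  (0,6): δ = 100.57°  ·
  (1,2): δ = 117.55°  ·
  (1,3): δ = 75.43°  ·
  (1,4): δ = 51.92°  ·
  (1,5): δ = 25.75°  ·
  (1,6): δ = 35.34°  ·
  (2,3): δ = 137.87°  ·
  (2,4): δ = 114.37°  ·
  (2,5): δ = 88.20°  ·
  (2,6): δ = 27.11°  ·
  (3,4): δ = 156.50°  ·
  (3,5): δ = 130.32°  ·
  (3,6): δ = 69.24°  ·
  (4,5): δ = 153.83°  ·
  (4,6): δ = 92.74°  ·
  (5,6): δ = 118.91°  ·
antipodal pairs: 2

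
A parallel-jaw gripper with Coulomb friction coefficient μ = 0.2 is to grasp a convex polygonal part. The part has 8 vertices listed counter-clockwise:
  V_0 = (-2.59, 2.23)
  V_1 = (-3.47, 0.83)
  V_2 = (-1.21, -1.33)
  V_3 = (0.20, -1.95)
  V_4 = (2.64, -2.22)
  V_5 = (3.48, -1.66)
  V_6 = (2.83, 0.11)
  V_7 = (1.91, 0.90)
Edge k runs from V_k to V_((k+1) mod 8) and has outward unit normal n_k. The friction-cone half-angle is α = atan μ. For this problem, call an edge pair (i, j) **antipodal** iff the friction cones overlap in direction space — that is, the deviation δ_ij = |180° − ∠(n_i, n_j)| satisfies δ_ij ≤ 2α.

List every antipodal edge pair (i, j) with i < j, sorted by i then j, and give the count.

α = atan 0.2 = 11.31°;  2α = 22.62°
n_0 = (-0.8466, +0.5322)
n_1 = (-0.6909, -0.7229)
n_2 = (-0.4025, -0.9154)
n_3 = (-0.1100, -0.9939)
n_4 = (+0.5547, -0.8321)
n_5 = (+0.9387, +0.3447)
n_6 = (+0.6515, +0.7587)
n_7 = (+0.2834, +0.9590)
  (0,1): δ = 101.55°  ·
  (0,2): δ = 81.58°  ·
  (0,3): δ = 64.16°  ·
  (0,4): δ = 24.16°  ·
  (0,5): δ = 52.32°  ·
  (0,6): δ = 81.50°  ·
  (0,7): δ = 105.69°  ·
  (1,2): δ = 160.03°  ·
  (1,3): δ = 142.61°  ·
  (1,4): δ = 102.61°  ·
  (1,5): δ = 26.13°  ·
  (1,6): δ = 3.05°  ✓
  (1,7): δ = 27.24°  ·
  (2,3): δ = 162.58°  ·
  (2,4): δ = 122.57°  ·
  (2,5): δ = 46.10°  ·
  (2,6): δ = 16.92°  ✓
  (2,7): δ = 7.27°  ✓
  (3,4): δ = 140.00°  ·
  (3,5): δ = 63.52°  ·
  (3,6): δ = 34.34°  ·
  (3,7): δ = 10.15°  ✓
  (4,5): δ = 103.53°  ·
  (4,6): δ = 74.34°  ·
  (4,7): δ = 50.16°  ·
  (5,6): δ = 150.82°  ·
  (5,7): δ = 126.63°  ·
  (6,7): δ = 155.81°  ·
antipodal pairs: 4

count = 4; pairs: (1,6), (2,6), (2,7), (3,7)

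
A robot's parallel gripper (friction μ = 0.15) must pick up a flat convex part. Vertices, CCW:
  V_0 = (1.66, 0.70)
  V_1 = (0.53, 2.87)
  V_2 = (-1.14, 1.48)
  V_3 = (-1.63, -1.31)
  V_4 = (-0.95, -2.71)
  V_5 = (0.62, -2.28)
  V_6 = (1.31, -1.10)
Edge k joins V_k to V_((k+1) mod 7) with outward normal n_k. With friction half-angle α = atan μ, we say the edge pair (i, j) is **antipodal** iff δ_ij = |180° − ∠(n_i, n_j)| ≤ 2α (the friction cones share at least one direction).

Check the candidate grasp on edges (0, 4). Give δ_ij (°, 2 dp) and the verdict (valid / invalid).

δ = 77.81°, invalid

α = atan 0.15 = 8.53°;  2α = 17.06°
edge 0: e_0 = (-1.13, +2.17);  n_0 = (+0.8869, +0.4619)
edge 4: e_4 = (+1.57, +0.43);  n_4 = (+0.2642, -0.9645)
∠(n_0, n_4) = 102.19°
δ = |180° − 102.19°| = 77.81°
77.81° > 2α = 17.06°  →  invalid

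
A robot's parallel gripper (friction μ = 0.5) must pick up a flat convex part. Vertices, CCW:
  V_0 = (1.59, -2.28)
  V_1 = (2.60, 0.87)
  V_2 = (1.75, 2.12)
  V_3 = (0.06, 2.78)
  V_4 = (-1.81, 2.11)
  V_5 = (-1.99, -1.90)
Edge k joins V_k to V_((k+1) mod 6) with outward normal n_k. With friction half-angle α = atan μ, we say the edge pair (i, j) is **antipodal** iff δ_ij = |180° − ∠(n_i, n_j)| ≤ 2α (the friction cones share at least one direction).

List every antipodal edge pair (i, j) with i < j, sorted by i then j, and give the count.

count = 6; pairs: (0,3), (0,4), (1,4), (1,5), (2,5), (3,5)

α = atan 0.5 = 26.57°;  2α = 53.13°
n_0 = (+0.9522, -0.3053)
n_1 = (+0.8269, +0.5623)
n_2 = (+0.3638, +0.9315)
n_3 = (-0.3373, +0.9414)
n_4 = (-0.9990, +0.0448)
n_5 = (-0.1056, -0.9944)
  (0,1): δ = 128.01°  ·
  (0,2): δ = 93.55°  ·
  (0,3): δ = 52.51°  ✓
  (0,4): δ = 15.21°  ✓
  (0,5): δ = 101.72°  ·
  (1,2): δ = 145.55°  ·
  (1,3): δ = 104.50°  ·
  (1,4): δ = 36.79°  ✓
  (1,5): δ = 49.73°  ✓
  (2,3): δ = 138.96°  ·
  (2,4): δ = 71.24°  ·
  (2,5): δ = 15.27°  ✓
  (3,4): δ = 112.28°  ·
  (3,5): δ = 25.77°  ✓
  (4,5): δ = 93.49°  ·
antipodal pairs: 6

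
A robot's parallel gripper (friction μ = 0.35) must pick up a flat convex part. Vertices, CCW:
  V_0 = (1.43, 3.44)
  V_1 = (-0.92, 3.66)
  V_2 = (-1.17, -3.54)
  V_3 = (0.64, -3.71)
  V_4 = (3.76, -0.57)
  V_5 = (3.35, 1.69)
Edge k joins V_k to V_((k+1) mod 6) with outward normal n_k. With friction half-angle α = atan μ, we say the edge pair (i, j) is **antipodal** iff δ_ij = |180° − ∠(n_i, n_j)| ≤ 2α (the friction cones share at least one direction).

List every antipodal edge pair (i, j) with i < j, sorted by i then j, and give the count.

count = 3; pairs: (0,2), (1,4), (2,5)

α = atan 0.35 = 19.29°;  2α = 38.58°
n_0 = (+0.0932, +0.9956)
n_1 = (-0.9994, +0.0347)
n_2 = (-0.0935, -0.9956)
n_3 = (+0.7094, -0.7048)
n_4 = (+0.9839, +0.1785)
n_5 = (+0.6736, +0.7391)
  (0,1): δ = 86.64°  ·
  (0,2): δ = 0.02°  ✓
  (0,3): δ = 50.53°  ·
  (0,4): δ = 105.63°  ·
  (0,5): δ = 143.00°  ·
  (1,2): δ = 93.38°  ·
  (1,3): δ = 42.83°  ·
  (1,4): δ = 12.27°  ✓
  (1,5): δ = 49.64°  ·
  (2,3): δ = 129.45°  ·
  (2,4): δ = 74.35°  ·
  (2,5): δ = 36.98°  ✓
  (3,4): δ = 124.90°  ·
  (3,5): δ = 87.53°  ·
  (4,5): δ = 142.63°  ·
antipodal pairs: 3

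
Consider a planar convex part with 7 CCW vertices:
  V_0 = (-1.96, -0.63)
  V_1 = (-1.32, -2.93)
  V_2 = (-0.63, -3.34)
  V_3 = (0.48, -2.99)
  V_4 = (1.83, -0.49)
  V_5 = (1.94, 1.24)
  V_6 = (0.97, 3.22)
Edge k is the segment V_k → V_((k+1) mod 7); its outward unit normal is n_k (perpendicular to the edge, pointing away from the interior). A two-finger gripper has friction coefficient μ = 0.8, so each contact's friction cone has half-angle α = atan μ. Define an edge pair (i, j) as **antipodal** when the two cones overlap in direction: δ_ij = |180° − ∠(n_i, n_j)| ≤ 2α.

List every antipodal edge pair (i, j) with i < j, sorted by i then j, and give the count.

count = 9; pairs: (0,3), (0,4), (0,5), (1,4), (1,5), (2,6), (3,6), (4,6), (5,6)

α = atan 0.8 = 38.66°;  2α = 77.32°
n_0 = (-0.9634, -0.2681)
n_1 = (-0.5108, -0.8597)
n_2 = (+0.3007, -0.9537)
n_3 = (+0.8799, -0.4751)
n_4 = (+0.9980, -0.0635)
n_5 = (+0.8980, +0.4399)
n_6 = (-0.7958, +0.6056)
  (0,1): δ = 136.27°  ·
  (0,2): δ = 88.05°  ·
  (0,3): δ = 43.92°  ✓
  (0,4): δ = 19.19°  ✓
  (0,5): δ = 10.55°  ✓
  (0,6): δ = 127.18°  ·
  (1,2): δ = 131.78°  ·
  (1,3): δ = 87.65°  ·
  (1,4): δ = 62.92°  ✓
  (1,5): δ = 33.18°  ✓
  (1,6): δ = 83.45°  ·
  (2,3): δ = 135.87°  ·
  (2,4): δ = 111.14°  ·
  (2,5): δ = 81.40°  ·
  (2,6): δ = 35.23°  ✓
  (3,4): δ = 155.27°  ·
  (3,5): δ = 125.53°  ·
  (3,6): δ = 8.90°  ✓
  (4,5): δ = 150.26°  ·
  (4,6): δ = 33.63°  ✓
  (5,6): δ = 63.37°  ✓
antipodal pairs: 9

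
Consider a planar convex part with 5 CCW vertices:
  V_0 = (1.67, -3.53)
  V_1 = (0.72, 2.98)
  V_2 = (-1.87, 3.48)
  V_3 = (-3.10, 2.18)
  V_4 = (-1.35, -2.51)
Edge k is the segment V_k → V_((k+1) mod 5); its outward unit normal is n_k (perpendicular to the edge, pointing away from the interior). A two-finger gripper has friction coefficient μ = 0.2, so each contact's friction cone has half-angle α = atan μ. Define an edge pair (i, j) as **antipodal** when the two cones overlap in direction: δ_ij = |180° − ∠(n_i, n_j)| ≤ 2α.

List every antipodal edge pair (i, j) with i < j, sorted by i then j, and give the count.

count = 2; pairs: (0,3), (1,4)

α = atan 0.2 = 11.31°;  2α = 22.62°
n_0 = (+0.9895, +0.1444)
n_1 = (+0.1896, +0.9819)
n_2 = (-0.7264, +0.6873)
n_3 = (-0.9369, -0.3496)
n_4 = (-0.3200, -0.9474)
  (0,1): δ = 109.23°  ·
  (0,2): δ = 51.72°  ·
  (0,3): δ = 12.16°  ✓
  (0,4): δ = 63.04°  ·
  (1,2): δ = 122.49°  ·
  (1,3): δ = 58.61°  ·
  (1,4): δ = 7.74°  ✓
  (2,3): δ = 116.12°  ·
  (2,4): δ = 65.25°  ·
  (3,4): δ = 129.12°  ·
antipodal pairs: 2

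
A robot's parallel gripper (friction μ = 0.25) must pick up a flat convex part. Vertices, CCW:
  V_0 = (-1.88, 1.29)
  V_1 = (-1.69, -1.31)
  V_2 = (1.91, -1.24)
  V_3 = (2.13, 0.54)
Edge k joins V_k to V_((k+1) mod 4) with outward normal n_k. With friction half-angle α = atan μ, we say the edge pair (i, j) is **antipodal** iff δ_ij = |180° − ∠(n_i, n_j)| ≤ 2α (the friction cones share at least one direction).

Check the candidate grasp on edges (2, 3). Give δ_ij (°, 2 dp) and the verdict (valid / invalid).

δ = 93.55°, invalid

α = atan 0.25 = 14.04°;  2α = 28.07°
edge 2: e_2 = (+0.22, +1.78);  n_2 = (+0.9924, -0.1227)
edge 3: e_3 = (-4.01, +0.75);  n_3 = (+0.1838, +0.9830)
∠(n_2, n_3) = 86.45°
δ = |180° − 86.45°| = 93.55°
93.55° > 2α = 28.07°  →  invalid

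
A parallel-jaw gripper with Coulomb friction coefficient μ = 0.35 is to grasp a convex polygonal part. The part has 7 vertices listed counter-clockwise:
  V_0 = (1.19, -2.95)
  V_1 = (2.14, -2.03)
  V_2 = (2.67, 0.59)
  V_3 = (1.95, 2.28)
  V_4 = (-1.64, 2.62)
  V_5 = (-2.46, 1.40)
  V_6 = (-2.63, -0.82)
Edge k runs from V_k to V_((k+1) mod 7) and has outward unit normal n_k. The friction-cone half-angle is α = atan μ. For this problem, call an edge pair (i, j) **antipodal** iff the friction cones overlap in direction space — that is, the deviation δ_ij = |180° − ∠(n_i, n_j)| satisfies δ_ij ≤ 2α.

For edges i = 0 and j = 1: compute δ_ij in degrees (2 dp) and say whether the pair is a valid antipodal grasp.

α = atan 0.35 = 19.29°;  2α = 38.58°
edge 0: e_0 = (+0.95, +0.92);  n_0 = (+0.6957, -0.7184)
edge 1: e_1 = (+0.53, +2.62);  n_1 = (+0.9801, -0.1983)
∠(n_0, n_1) = 34.48°
δ = |180° − 34.48°| = 145.52°
145.52° > 2α = 38.58°  →  invalid

δ = 145.52°, invalid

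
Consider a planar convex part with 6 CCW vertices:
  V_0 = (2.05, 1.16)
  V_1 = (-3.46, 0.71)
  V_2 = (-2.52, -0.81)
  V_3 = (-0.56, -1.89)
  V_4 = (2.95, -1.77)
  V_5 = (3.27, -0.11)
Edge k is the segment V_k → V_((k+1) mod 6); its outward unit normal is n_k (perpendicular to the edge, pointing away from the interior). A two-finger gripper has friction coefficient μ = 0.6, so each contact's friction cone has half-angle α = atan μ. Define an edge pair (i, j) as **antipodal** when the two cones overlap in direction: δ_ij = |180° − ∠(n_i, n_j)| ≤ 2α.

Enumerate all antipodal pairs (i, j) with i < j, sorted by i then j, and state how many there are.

count = 6; pairs: (0,2), (0,3), (1,4), (1,5), (2,5), (3,5)

α = atan 0.6 = 30.96°;  2α = 61.93°
n_0 = (-0.0814, +0.9967)
n_1 = (-0.8505, -0.5260)
n_2 = (-0.4826, -0.8758)
n_3 = (+0.0342, -0.9994)
n_4 = (+0.9819, -0.1893)
n_5 = (+0.7212, +0.6928)
  (0,1): δ = 62.94°  ·
  (0,2): δ = 33.52°  ✓
  (0,3): δ = 2.71°  ✓
  (0,4): δ = 74.42°  ·
  (0,5): δ = 129.18°  ·
  (1,2): δ = 150.59°  ·
  (1,3): δ = 119.78°  ·
  (1,4): δ = 42.64°  ✓
  (1,5): δ = 12.12°  ✓
  (2,3): δ = 149.19°  ·
  (2,4): δ = 72.06°  ·
  (2,5): δ = 17.29°  ✓
  (3,4): δ = 102.87°  ·
  (3,5): δ = 48.11°  ✓
  (4,5): δ = 125.24°  ·
antipodal pairs: 6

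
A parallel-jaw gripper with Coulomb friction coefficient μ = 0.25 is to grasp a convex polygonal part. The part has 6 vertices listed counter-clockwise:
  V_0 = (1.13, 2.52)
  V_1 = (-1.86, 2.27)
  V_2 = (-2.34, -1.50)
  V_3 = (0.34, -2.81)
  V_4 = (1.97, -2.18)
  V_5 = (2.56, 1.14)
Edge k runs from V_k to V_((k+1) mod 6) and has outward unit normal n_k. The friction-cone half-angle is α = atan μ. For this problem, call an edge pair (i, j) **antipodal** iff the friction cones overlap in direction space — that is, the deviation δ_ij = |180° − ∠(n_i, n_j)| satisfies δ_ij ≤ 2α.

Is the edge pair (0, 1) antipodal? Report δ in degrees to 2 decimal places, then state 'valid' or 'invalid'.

α = atan 0.25 = 14.04°;  2α = 28.07°
edge 0: e_0 = (-2.99, -0.25);  n_0 = (-0.0833, +0.9965)
edge 1: e_1 = (-0.48, -3.77);  n_1 = (-0.9920, +0.1263)
∠(n_0, n_1) = 77.96°
δ = |180° − 77.96°| = 102.04°
102.04° > 2α = 28.07°  →  invalid

δ = 102.04°, invalid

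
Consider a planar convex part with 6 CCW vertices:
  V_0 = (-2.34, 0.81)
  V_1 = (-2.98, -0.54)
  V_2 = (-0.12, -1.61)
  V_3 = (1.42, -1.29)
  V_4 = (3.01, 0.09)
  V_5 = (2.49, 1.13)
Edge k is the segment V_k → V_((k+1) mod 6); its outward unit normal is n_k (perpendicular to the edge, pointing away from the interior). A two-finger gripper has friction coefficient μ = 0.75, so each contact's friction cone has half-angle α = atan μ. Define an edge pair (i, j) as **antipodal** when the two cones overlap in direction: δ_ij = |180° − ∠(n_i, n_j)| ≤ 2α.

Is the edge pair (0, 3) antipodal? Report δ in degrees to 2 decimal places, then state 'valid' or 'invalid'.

δ = 23.68°, valid

α = atan 0.75 = 36.87°;  2α = 73.74°
edge 0: e_0 = (-0.64, -1.35);  n_0 = (-0.9036, +0.4284)
edge 3: e_3 = (+1.59, +1.38);  n_3 = (+0.6555, -0.7552)
∠(n_0, n_3) = 156.32°
δ = |180° − 156.32°| = 23.68°
23.68° ≤ 2α = 73.74°  →  valid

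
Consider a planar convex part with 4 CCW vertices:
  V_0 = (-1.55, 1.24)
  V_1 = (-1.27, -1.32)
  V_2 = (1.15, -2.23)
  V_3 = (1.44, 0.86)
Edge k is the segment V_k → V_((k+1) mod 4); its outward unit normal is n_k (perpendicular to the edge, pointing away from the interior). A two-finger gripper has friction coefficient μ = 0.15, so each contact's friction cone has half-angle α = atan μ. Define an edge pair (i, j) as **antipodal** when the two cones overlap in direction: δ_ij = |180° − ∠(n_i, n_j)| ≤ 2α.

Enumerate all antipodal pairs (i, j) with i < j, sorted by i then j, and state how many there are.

count = 2; pairs: (0,2), (1,3)

α = atan 0.15 = 8.53°;  2α = 17.06°
n_0 = (-0.9941, -0.1087)
n_1 = (-0.3520, -0.9360)
n_2 = (+0.9956, -0.0934)
n_3 = (+0.1261, +0.9920)
  (0,1): δ = 116.85°  ·
  (0,2): δ = 11.60°  ✓
  (0,3): δ = 76.52°  ·
  (1,2): δ = 74.75°  ·
  (1,3): δ = 13.37°  ✓
  (2,3): δ = 91.88°  ·
antipodal pairs: 2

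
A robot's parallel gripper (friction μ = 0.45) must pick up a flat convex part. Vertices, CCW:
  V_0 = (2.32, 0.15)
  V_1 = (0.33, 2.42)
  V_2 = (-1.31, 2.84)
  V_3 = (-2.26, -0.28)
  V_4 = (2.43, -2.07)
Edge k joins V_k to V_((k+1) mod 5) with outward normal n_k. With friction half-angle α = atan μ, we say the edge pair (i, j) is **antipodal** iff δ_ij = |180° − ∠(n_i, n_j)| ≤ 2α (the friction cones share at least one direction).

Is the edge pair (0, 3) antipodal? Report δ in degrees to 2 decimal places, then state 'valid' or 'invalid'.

δ = 27.87°, valid

α = atan 0.45 = 24.23°;  2α = 48.46°
edge 0: e_0 = (-1.99, +2.27);  n_0 = (+0.7520, +0.6592)
edge 3: e_3 = (+4.69, -1.79);  n_3 = (-0.3566, -0.9343)
∠(n_0, n_3) = 152.13°
δ = |180° − 152.13°| = 27.87°
27.87° ≤ 2α = 48.46°  →  valid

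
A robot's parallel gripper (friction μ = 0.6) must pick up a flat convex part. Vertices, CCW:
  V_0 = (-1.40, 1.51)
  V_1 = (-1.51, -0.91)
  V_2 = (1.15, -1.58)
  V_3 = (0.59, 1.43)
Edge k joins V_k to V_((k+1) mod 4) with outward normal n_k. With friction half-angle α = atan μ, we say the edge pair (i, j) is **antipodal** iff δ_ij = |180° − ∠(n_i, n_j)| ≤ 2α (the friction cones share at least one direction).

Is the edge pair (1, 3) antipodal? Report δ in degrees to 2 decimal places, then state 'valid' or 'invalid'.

α = atan 0.6 = 30.96°;  2α = 61.93°
edge 1: e_1 = (+2.66, -0.67);  n_1 = (-0.2443, -0.9697)
edge 3: e_3 = (-1.99, +0.08);  n_3 = (+0.0402, +0.9992)
∠(n_1, n_3) = 168.16°
δ = |180° − 168.16°| = 11.84°
11.84° ≤ 2α = 61.93°  →  valid

δ = 11.84°, valid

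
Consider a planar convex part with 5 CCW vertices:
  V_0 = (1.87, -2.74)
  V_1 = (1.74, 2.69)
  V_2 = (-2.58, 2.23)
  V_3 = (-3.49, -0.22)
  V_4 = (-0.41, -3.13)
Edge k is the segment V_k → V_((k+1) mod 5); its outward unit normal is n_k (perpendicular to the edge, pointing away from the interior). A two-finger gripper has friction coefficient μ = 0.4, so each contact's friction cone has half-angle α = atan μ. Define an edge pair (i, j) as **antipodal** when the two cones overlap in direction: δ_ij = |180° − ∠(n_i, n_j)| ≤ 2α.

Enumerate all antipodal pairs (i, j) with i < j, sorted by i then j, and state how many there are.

count = 2; pairs: (0,2), (1,4)

α = atan 0.4 = 21.80°;  2α = 43.60°
n_0 = (+0.9997, +0.0239)
n_1 = (-0.1059, +0.9944)
n_2 = (-0.9374, +0.3482)
n_3 = (-0.6868, -0.7269)
n_4 = (+0.1686, -0.9857)
  (0,1): δ = 85.29°  ·
  (0,2): δ = 21.75°  ✓
  (0,3): δ = 45.25°  ·
  (0,4): δ = 98.34°  ·
  (1,2): δ = 116.45°  ·
  (1,3): δ = 49.45°  ·
  (1,4): δ = 3.63°  ✓
  (2,3): δ = 113.00°  ·
  (2,4): δ = 59.92°  ·
  (3,4): δ = 126.92°  ·
antipodal pairs: 2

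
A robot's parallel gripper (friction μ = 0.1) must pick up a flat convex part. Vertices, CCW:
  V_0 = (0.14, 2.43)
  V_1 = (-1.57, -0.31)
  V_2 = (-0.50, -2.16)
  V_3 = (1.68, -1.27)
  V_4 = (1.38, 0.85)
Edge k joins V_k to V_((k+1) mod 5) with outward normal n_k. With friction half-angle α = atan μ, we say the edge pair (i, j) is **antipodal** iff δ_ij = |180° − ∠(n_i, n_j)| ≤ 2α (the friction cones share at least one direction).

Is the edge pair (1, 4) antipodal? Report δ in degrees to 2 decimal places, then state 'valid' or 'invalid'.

δ = 8.08°, valid

α = atan 0.1 = 5.71°;  2α = 11.42°
edge 1: e_1 = (+1.07, -1.85);  n_1 = (-0.8656, -0.5007)
edge 4: e_4 = (-1.24, +1.58);  n_4 = (+0.7867, +0.6174)
∠(n_1, n_4) = 171.92°
δ = |180° − 171.92°| = 8.08°
8.08° ≤ 2α = 11.42°  →  valid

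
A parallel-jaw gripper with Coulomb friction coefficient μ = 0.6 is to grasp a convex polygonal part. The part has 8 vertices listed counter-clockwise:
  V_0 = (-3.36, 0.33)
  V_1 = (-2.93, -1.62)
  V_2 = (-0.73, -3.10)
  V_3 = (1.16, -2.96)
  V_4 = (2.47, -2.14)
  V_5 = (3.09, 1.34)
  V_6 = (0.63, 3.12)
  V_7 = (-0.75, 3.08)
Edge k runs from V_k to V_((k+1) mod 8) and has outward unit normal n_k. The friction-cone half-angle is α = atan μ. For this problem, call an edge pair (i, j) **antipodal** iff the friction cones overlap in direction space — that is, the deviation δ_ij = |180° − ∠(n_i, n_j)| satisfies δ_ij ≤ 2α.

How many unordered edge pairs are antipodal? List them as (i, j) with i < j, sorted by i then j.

count = 10; pairs: (0,4), (0,5), (1,5), (1,6), (2,5), (2,6), (2,7), (3,6), (3,7), (4,7)

α = atan 0.6 = 30.96°;  2α = 61.93°
n_0 = (-0.9765, -0.2153)
n_1 = (-0.5582, -0.8297)
n_2 = (+0.0739, -0.9973)
n_3 = (+0.5306, -0.8476)
n_4 = (+0.9845, -0.1754)
n_5 = (+0.5862, +0.8102)
n_6 = (-0.0290, +0.9996)
n_7 = (-0.7253, +0.6884)
  (0,1): δ = 136.37°  ·
  (0,2): δ = 98.20°  ·
  (0,3): δ = 70.39°  ·
  (0,4): δ = 22.54°  ✓
  (0,5): δ = 41.68°  ✓
  (0,6): δ = 79.22°  ·
  (0,7): δ = 124.06°  ·
  (1,2): δ = 141.83°  ·
  (1,3): δ = 114.03°  ·
  (1,4): δ = 66.17°  ·
  (1,5): δ = 1.96°  ✓
  (1,6): δ = 35.59°  ✓
  (1,7): δ = 80.43°  ·
  (2,3): δ = 152.19°  ·
  (2,4): δ = 104.34°  ·
  (2,5): δ = 40.13°  ✓
  (2,6): δ = 2.58°  ✓
  (2,7): δ = 42.26°  ✓
  (3,4): δ = 132.15°  ·
  (3,5): δ = 67.93°  ·
  (3,6): δ = 30.38°  ✓
  (3,7): δ = 14.45°  ✓
  (4,5): δ = 115.79°  ·
  (4,6): δ = 78.24°  ·
  (4,7): δ = 33.40°  ✓
  (5,6): δ = 142.45°  ·
  (5,7): δ = 97.62°  ·
  (6,7): δ = 135.16°  ·
antipodal pairs: 10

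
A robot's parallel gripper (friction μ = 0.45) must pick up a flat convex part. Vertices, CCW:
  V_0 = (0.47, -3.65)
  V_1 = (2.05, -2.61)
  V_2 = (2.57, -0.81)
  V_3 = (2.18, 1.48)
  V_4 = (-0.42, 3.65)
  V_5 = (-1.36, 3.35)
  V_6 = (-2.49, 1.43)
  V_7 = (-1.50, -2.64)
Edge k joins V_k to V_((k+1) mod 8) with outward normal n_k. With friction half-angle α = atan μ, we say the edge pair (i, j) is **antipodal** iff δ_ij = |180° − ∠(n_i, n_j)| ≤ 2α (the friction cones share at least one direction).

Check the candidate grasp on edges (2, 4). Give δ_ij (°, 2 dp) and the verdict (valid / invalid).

α = atan 0.45 = 24.23°;  2α = 48.46°
edge 2: e_2 = (-0.39, +2.29);  n_2 = (+0.9858, +0.1679)
edge 4: e_4 = (-0.94, -0.30);  n_4 = (-0.3040, +0.9527)
∠(n_2, n_4) = 98.04°
δ = |180° − 98.04°| = 81.96°
81.96° > 2α = 48.46°  →  invalid

δ = 81.96°, invalid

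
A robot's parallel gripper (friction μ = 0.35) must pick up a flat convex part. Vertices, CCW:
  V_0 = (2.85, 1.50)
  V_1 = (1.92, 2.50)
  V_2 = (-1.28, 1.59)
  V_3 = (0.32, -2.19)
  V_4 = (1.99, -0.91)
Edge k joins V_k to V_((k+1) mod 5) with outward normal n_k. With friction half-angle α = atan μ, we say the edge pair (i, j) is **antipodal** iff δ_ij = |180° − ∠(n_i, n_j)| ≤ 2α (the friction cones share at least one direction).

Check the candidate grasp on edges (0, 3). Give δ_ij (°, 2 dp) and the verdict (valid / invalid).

δ = 84.55°, invalid

α = atan 0.35 = 19.29°;  2α = 38.58°
edge 0: e_0 = (-0.93, +1.00);  n_0 = (+0.7323, +0.6810)
edge 3: e_3 = (+1.67, +1.28);  n_3 = (+0.6083, -0.7937)
∠(n_0, n_3) = 95.45°
δ = |180° − 95.45°| = 84.55°
84.55° > 2α = 38.58°  →  invalid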